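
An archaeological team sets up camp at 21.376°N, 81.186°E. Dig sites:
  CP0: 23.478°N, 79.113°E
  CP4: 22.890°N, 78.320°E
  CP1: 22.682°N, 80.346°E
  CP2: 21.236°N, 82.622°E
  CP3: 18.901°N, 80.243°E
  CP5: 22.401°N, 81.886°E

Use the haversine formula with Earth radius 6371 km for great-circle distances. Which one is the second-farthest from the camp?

CP0

Distance to each, sorted:
CP4: 339.8 km
CP0: 316.3 km
CP3: 292.3 km
CP1: 169.1 km
CP2: 149.6 km
CP5: 134.9 km
The second-farthest is CP0 at 316.3 km.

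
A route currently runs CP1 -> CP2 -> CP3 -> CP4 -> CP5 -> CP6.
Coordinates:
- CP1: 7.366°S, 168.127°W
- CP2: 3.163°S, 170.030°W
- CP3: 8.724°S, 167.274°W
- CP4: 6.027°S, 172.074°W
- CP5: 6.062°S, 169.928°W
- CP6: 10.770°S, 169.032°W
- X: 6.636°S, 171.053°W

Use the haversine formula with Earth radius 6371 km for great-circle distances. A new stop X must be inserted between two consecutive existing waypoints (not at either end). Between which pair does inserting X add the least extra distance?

between CP3 and CP4

Added distance for inserting X between each consecutive pair:
CP1–CP2: 222.8 km
CP2–CP3: 189.9 km
CP3–CP4: 0.0 km
CP4–CP5: 34.0 km
CP5–CP6: 117.6 km
Smallest added distance is 0.0 km, inserting between CP3 and CP4.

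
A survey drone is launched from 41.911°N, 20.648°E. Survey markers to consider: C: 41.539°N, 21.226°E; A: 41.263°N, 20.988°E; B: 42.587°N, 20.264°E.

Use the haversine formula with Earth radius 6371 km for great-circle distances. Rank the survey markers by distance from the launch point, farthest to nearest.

Computing each great-circle distance from 41.911°N, 20.648°E:
B 42.587°N, 20.264°E: 81.5 km
A 41.263°N, 20.988°E: 77.4 km
C 41.539°N, 21.226°E: 63.3 km

B, A, C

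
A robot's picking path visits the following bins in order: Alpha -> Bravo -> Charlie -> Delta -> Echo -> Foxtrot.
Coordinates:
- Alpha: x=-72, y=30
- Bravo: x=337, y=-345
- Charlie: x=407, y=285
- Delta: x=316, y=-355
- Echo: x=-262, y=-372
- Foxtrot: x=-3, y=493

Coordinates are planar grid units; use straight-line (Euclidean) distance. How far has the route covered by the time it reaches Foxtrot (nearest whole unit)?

3316

Leg distances:
Alpha→Bravo: 554.9  (cumulative 554.9)
Bravo→Charlie: 633.9  (cumulative 1188.8)
Charlie→Delta: 646.4  (cumulative 1835.2)
Delta→Echo: 578.2  (cumulative 2413.5)
Echo→Foxtrot: 902.9  (cumulative 3316.4)
Cumulative distance at Foxtrot ≈ 3316.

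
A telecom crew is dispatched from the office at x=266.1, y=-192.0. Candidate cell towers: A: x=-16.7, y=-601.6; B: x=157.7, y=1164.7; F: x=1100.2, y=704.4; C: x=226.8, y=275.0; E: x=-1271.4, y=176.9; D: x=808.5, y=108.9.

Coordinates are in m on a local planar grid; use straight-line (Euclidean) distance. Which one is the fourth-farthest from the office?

D

Distances from the office (x=266.1, y=-192.0):
E: 1581.1 m
B: 1361.0 m
F: 1224.4 m
D: 620.3 m
A: 497.7 m
C: 468.7 m
The fourth-farthest is D at 620.3 m.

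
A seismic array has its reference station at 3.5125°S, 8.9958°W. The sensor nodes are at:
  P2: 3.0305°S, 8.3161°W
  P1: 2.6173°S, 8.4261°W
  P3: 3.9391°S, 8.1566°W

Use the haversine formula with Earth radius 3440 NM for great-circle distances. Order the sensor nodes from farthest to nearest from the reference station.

P1, P3, P2

Distances from the reference station:
P1 2.6173°S, 8.4261°W: 63.7 NM
P3 3.9391°S, 8.1566°W: 56.4 NM
P2 3.0305°S, 8.3161°W: 50.0 NM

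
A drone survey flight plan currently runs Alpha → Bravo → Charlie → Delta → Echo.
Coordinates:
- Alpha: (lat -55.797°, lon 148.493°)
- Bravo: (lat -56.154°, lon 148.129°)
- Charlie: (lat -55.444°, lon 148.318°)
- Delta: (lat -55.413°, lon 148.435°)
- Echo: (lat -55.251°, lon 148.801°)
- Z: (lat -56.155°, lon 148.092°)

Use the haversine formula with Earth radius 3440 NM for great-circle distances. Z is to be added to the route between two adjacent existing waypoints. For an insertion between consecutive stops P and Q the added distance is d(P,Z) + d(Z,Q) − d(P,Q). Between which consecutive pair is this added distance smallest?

between Bravo and Charlie

Added distance for inserting Z between each consecutive pair:
Alpha–Bravo: 1.9 NM
Bravo–Charlie: 1.5 NM
Charlie–Delta: 85.0 NM
Delta–Echo: 89.5 NM
Smallest added distance is 1.5 NM, inserting between Bravo and Charlie.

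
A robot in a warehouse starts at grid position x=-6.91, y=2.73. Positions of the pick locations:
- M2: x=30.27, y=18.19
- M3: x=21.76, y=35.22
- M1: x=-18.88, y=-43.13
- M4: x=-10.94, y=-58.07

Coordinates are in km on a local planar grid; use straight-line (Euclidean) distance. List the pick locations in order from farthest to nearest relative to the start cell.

M4, M1, M3, M2

Distance from the start cell at x=-6.91, y=2.73 to each:
M4 x=-10.94, y=-58.07: 60.9 km
M1 x=-18.88, y=-43.13: 47.4 km
M3 x=21.76, y=35.22: 43.3 km
M2 x=30.27, y=18.19: 40.3 km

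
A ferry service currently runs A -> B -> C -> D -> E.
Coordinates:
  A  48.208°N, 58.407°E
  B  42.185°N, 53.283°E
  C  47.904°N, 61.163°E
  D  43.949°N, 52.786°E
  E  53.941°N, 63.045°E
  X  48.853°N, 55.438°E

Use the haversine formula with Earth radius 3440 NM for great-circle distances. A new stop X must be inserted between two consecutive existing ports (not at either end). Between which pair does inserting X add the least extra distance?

Added distance for inserting X between each consecutive pair:
A–B: 113.3 NM
B–C: 166.9 NM
C–D: 127.0 NM
D–E: 9.5 NM
Smallest added distance is 9.5 NM, inserting between D and E.

between D and E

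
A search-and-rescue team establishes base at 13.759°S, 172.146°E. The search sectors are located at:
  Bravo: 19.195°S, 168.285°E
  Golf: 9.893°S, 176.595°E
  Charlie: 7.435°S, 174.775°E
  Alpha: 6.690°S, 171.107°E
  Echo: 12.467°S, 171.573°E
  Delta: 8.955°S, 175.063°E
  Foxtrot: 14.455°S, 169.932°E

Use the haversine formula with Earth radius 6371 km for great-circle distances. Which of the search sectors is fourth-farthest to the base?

Distance to each, sorted:
Alpha: 794.2 km
Charlie: 759.6 km
Bravo: 731.2 km
Golf: 647.4 km
Delta: 621.6 km
Foxtrot: 251.0 km
Echo: 156.5 km
The fourth-farthest is Golf at 647.4 km.

Golf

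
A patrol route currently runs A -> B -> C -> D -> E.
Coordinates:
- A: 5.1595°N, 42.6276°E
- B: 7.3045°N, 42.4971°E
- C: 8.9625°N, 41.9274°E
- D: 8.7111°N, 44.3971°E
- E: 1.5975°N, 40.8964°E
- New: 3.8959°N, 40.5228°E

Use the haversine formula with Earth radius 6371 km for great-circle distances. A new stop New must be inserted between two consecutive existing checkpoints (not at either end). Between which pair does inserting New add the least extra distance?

between D and E

Added distance for inserting New between each consecutive pair:
A–B: 470.9 km
B–C: 827.1 km
C–D: 997.1 km
D–E: 63.6 km
Smallest added distance is 63.6 km, inserting between D and E.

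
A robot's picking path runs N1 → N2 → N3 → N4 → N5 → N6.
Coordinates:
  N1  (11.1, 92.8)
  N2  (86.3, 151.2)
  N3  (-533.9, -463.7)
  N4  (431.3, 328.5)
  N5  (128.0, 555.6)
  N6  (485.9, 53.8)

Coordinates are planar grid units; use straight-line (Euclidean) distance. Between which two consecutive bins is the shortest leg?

Leg distances:
N1→N2: 95.2
N2→N3: 873.4
N3→N4: 1248.7
N4→N5: 378.9
N5→N6: 616.4
The shortest leg is N1–N2 at 95.2.

N1–N2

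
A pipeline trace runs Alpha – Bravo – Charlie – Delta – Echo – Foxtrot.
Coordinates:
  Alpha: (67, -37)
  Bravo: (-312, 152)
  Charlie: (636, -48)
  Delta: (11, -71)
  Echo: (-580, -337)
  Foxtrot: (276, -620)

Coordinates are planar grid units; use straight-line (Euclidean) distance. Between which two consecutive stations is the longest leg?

Leg distances:
Alpha→Bravo: 423.5
Bravo→Charlie: 968.9
Charlie→Delta: 625.4
Delta→Echo: 648.1
Echo→Foxtrot: 901.6
The longest leg is Bravo–Charlie at 968.9.

Bravo–Charlie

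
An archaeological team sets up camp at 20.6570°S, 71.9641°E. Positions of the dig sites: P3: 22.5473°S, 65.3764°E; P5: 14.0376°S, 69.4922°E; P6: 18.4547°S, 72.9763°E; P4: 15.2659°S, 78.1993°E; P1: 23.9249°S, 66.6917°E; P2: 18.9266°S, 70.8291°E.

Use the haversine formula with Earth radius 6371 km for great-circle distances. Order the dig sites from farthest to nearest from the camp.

P4, P5, P3, P1, P6, P2

Computing each great-circle distance from 20.6570°S, 71.9641°E:
P4 15.2659°S, 78.1993°E: 891.0 km
P5 14.0376°S, 69.4922°E: 781.3 km
P3 22.5473°S, 65.3764°E: 712.7 km
P1 23.9249°S, 66.6917°E: 652.8 km
P6 18.4547°S, 72.9763°E: 266.9 km
P2 18.9266°S, 70.8291°E: 226.1 km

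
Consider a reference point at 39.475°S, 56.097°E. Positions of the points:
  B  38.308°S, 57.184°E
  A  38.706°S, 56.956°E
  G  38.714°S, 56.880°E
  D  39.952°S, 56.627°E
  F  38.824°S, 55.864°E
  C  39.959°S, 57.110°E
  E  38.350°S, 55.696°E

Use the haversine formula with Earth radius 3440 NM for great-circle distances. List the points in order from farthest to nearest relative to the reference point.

B, E, A, G, C, F, D

Computing each great-circle distance from 39.475°S, 56.097°E:
B 38.308°S, 57.184°E: 86.5 NM
E 38.350°S, 55.696°E: 70.1 NM
A 38.706°S, 56.956°E: 61.1 NM
G 38.714°S, 56.880°E: 58.5 NM
C 39.959°S, 57.110°E: 55.1 NM
F 38.824°S, 55.864°E: 40.6 NM
D 39.952°S, 56.627°E: 37.7 NM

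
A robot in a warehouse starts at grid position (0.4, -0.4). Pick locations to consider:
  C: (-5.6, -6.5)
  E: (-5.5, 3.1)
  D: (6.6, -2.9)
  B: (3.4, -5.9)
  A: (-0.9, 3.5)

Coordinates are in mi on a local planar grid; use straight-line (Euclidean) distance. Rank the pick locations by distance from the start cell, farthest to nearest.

C, E, D, B, A

Distance from the start cell at (0.4, -0.4) to each:
C (-5.6, -6.5): 8.6 mi
E (-5.5, 3.1): 6.9 mi
D (6.6, -2.9): 6.7 mi
B (3.4, -5.9): 6.3 mi
A (-0.9, 3.5): 4.1 mi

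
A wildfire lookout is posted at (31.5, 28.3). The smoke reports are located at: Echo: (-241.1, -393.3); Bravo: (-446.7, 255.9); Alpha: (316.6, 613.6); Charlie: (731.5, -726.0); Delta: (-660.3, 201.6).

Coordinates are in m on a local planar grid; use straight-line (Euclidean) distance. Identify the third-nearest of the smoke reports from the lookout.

Distance to each, sorted:
Echo: 502.1 m
Bravo: 529.6 m
Alpha: 651.0 m
Delta: 713.2 m
Charlie: 1029.1 m
The third-nearest is Alpha at 651.0 m.

Alpha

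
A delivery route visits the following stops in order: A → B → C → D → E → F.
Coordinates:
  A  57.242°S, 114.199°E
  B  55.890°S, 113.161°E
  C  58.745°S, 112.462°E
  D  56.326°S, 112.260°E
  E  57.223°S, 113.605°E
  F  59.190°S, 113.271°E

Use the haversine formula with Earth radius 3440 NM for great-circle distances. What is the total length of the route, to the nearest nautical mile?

Leg distances:
A→B: 88.1 NM  (cumulative 88.1 NM)
B→C: 172.9 NM  (cumulative 261.0 NM)
C→D: 145.4 NM  (cumulative 406.4 NM)
D→E: 69.7 NM  (cumulative 476.1 NM)
E→F: 118.6 NM  (cumulative 594.7 NM)
Total route length ≈ 595 NM.

595 NM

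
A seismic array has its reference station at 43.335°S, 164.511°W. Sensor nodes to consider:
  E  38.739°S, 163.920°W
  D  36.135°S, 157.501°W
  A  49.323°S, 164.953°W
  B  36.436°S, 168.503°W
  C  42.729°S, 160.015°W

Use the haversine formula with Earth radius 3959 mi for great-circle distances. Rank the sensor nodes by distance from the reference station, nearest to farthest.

Distance from the reference station at 43.335°S, 164.511°W to each:
C 42.729°S, 160.015°W: 230.9 mi
E 38.739°S, 163.920°W: 319.1 mi
A 49.323°S, 164.953°W: 414.3 mi
B 36.436°S, 168.503°W: 521.4 mi
D 36.135°S, 157.501°W: 621.0 mi

C, E, A, B, D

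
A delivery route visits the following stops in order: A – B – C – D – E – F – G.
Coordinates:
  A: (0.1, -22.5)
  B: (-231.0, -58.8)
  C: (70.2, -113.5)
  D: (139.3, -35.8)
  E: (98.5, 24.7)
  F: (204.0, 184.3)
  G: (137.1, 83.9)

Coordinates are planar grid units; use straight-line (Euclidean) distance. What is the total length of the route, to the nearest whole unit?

Leg distances:
A→B: 233.9  (cumulative 233.9)
B→C: 306.1  (cumulative 540.1)
C→D: 104.0  (cumulative 644.0)
D→E: 73.0  (cumulative 717.0)
E→F: 191.3  (cumulative 908.3)
F→G: 120.6  (cumulative 1029.0)
Total route length ≈ 1029.

1029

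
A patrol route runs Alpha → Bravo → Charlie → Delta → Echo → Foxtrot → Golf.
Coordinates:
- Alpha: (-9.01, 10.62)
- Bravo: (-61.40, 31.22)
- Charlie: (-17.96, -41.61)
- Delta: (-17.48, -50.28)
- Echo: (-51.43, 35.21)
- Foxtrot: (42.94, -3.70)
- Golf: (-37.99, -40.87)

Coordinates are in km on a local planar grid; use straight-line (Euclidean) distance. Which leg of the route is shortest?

Charlie–Delta

Leg distances:
Alpha→Bravo: 56.3 km
Bravo→Charlie: 84.8 km
Charlie→Delta: 8.7 km
Delta→Echo: 92.0 km
Echo→Foxtrot: 102.1 km
Foxtrot→Golf: 89.1 km
The shortest leg is Charlie–Delta at 8.7 km.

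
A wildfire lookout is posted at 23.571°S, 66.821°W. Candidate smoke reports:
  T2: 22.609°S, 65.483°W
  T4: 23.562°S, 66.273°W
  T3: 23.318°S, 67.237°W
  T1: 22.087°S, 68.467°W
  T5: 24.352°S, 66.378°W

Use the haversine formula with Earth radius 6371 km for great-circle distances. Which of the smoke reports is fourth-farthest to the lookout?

T4

Distance to each, sorted:
T1: 236.0 km
T2: 173.7 km
T5: 97.8 km
T4: 55.9 km
T3: 50.9 km
The fourth-farthest is T4 at 55.9 km.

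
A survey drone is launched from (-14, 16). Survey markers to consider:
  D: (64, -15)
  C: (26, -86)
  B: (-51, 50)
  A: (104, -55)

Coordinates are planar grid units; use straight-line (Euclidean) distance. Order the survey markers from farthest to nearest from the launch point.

A, C, D, B

Distance from the launch point at (-14, 16) to each:
A (104, -55): 137.7
C (26, -86): 109.6
D (64, -15): 83.9
B (-51, 50): 50.2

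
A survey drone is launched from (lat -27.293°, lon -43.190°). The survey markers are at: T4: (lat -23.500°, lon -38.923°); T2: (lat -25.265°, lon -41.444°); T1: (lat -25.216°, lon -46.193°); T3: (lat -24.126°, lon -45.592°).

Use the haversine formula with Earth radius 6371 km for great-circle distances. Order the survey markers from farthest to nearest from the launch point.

Computing each great-circle distance from (lat -27.293°, lon -43.190°):
T4 (lat -23.500°, lon -38.923°): 601.2 km
T3 (lat -24.126°, lon -45.592°): 426.5 km
T1 (lat -25.216°, lon -46.193°): 378.2 km
T2 (lat -25.265°, lon -41.444°): 284.9 km

T4, T3, T1, T2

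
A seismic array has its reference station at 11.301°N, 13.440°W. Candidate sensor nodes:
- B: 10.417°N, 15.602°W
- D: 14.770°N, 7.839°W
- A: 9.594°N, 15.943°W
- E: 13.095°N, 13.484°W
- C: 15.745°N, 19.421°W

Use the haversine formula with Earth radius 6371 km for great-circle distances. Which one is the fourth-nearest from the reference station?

D

Distances from the reference station (11.301°N, 13.440°W):
E: 199.5 km
B: 255.7 km
A: 333.1 km
D: 718.9 km
C: 813.7 km
The fourth-nearest is D at 718.9 km.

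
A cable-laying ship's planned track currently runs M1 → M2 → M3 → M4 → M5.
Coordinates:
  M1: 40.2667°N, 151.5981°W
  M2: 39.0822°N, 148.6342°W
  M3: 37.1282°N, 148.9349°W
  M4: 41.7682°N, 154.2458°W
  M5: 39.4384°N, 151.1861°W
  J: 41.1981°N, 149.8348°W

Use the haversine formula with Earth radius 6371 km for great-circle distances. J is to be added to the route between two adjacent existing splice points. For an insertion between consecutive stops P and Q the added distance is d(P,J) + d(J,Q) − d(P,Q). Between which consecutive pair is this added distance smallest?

between M3 and M4

Added distance for inserting J between each consecutive pair:
M1–M2: 151.8 km
M2–M3: 496.7 km
M3–M4: 143.7 km
M4–M5: 233.8 km
Smallest added distance is 143.7 km, inserting between M3 and M4.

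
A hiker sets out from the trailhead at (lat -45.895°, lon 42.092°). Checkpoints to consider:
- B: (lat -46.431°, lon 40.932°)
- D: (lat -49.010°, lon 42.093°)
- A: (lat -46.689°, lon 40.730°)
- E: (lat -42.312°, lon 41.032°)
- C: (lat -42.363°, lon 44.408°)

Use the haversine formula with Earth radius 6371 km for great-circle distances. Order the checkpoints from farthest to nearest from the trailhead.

C, E, D, A, B

Computing each great-circle distance from (lat -45.895°, lon 42.092°):
C (lat -42.363°, lon 44.408°): 434.0 km
E (lat -42.312°, lon 41.032°): 407.3 km
D (lat -49.010°, lon 42.093°): 346.4 km
A (lat -46.689°, lon 40.730°): 136.9 km
B (lat -46.431°, lon 40.932°): 107.4 km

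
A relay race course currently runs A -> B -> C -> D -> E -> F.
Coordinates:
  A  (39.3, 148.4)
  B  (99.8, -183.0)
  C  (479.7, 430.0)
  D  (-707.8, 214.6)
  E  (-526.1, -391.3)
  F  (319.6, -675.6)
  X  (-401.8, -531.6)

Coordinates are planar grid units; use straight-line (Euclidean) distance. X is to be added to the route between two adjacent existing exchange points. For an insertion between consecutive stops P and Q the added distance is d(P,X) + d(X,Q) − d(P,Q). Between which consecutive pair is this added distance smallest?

between E and F

Added distance for inserting X between each consecutive pair:
A–B: 1084.5
B–C: 1194.2
C–D: 904.1
D–E: 361.4
E–F: 30.9
Smallest added distance is 30.9, inserting between E and F.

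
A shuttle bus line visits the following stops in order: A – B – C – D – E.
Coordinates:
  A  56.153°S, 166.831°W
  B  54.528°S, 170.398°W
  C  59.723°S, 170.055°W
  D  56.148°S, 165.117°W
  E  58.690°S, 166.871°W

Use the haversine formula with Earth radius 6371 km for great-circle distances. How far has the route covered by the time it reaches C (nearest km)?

Leg distances:
A→B: 289.0 km  (cumulative 289.0 km)
B→C: 578.0 km  (cumulative 867.0 km)
Cumulative distance at C ≈ 867 km.

867 km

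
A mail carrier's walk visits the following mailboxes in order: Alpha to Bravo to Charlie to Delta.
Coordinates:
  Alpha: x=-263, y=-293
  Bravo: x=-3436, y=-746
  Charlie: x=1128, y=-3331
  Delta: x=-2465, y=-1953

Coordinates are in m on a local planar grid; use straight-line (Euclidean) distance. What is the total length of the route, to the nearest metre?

12299 m

Leg distances:
Alpha→Bravo: 3205.2 m  (cumulative 3205.2 m)
Bravo→Charlie: 5245.2 m  (cumulative 8450.4 m)
Charlie→Delta: 3848.2 m  (cumulative 12298.6 m)
Total route length ≈ 12299 m.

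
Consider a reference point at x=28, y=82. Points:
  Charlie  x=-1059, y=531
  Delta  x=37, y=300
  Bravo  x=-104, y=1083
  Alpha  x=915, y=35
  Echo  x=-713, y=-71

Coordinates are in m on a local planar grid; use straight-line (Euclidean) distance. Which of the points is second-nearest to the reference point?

Distances from the reference point (x=28, y=82):
Delta: 218.2 m
Echo: 756.6 m
Alpha: 888.2 m
Bravo: 1009.7 m
Charlie: 1176.1 m
The second-nearest is Echo at 756.6 m.

Echo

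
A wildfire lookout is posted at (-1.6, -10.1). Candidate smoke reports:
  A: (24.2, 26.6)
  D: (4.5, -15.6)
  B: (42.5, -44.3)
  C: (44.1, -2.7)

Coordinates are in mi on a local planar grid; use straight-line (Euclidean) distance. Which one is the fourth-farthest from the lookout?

Distance to each, sorted:
B: 55.8 mi
C: 46.3 mi
A: 44.9 mi
D: 8.2 mi
The fourth-farthest is D at 8.2 mi.

D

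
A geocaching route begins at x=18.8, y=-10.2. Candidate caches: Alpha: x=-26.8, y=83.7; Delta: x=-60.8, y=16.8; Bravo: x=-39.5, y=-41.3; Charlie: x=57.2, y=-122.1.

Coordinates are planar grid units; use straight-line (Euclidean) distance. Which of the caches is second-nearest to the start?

Distance to each, sorted:
Bravo: 66.1
Delta: 84.1
Alpha: 104.4
Charlie: 118.3
The second-nearest is Delta at 84.1.

Delta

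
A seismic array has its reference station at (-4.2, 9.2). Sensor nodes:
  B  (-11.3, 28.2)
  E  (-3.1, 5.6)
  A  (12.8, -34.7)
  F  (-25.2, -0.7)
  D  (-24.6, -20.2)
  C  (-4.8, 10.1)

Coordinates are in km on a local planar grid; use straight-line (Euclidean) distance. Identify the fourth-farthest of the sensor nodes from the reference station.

Distance to each, sorted:
A: 47.1 km
D: 35.8 km
F: 23.2 km
B: 20.3 km
E: 3.8 km
C: 1.1 km
The fourth-farthest is B at 20.3 km.

B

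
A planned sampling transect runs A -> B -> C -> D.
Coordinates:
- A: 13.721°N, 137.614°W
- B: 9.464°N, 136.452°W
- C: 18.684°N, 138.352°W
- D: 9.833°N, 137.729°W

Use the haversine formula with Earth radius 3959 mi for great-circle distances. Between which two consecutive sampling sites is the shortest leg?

A–B

Leg distances:
A→B: 304.5 mi
B→C: 649.7 mi
C→D: 613.0 mi
The shortest leg is A–B at 304.5 mi.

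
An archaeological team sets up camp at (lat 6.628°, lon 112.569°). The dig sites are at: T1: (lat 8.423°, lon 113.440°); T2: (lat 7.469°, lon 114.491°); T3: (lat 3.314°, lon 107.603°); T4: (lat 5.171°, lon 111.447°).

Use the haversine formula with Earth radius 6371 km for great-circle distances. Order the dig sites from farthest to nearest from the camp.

T3, T2, T1, T4

Computing each great-circle distance from (lat 6.628°, lon 112.569°):
T3 (lat 3.314°, lon 107.603°): 662.1 km
T2 (lat 7.469°, lon 114.491°): 231.8 km
T1 (lat 8.423°, lon 113.440°): 221.5 km
T4 (lat 5.171°, lon 111.447°): 204.1 km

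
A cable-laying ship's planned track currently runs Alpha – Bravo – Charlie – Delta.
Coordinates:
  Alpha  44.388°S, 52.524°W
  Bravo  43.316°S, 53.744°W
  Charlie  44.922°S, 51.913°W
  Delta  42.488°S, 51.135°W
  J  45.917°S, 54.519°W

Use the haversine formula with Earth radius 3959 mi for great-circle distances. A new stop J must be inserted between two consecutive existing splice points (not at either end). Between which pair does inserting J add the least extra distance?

Added distance for inserting J between each consecutive pair:
Alpha–Bravo: 231.5 mi
Bravo–Charlie: 184.2 mi
Charlie–Delta: 261.4 mi
Smallest added distance is 184.2 mi, inserting between Bravo and Charlie.

between Bravo and Charlie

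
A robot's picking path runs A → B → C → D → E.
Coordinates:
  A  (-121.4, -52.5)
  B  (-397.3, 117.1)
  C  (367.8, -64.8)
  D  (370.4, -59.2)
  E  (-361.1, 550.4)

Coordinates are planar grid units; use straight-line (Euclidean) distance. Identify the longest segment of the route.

D–E

Leg distances:
A→B: 323.9
B→C: 786.4
C→D: 6.2
D→E: 952.2
The longest leg is D–E at 952.2.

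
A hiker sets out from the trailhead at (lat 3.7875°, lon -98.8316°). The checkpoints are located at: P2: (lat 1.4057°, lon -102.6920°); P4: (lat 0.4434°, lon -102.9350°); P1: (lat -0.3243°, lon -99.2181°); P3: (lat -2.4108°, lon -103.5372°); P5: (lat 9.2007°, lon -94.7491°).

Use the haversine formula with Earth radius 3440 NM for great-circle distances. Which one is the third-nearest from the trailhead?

P4

Distances from the trailhead ((lat 3.7875°, lon -98.8316°)):
P1: 248.0 NM
P2: 272.1 NM
P4: 317.7 NM
P5: 406.1 NM
P3: 467.1 NM
The third-nearest is P4 at 317.7 NM.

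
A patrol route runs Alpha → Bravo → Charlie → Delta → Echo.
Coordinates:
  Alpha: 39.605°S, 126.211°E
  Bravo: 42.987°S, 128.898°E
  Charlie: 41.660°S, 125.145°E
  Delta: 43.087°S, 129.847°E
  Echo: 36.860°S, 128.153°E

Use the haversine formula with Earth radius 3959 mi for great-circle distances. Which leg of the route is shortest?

Bravo–Charlie

Leg distances:
Alpha→Bravo: 272.1 mi
Bravo→Charlie: 212.5 mi
Charlie→Delta: 259.4 mi
Delta→Echo: 439.5 mi
The shortest leg is Bravo–Charlie at 212.5 mi.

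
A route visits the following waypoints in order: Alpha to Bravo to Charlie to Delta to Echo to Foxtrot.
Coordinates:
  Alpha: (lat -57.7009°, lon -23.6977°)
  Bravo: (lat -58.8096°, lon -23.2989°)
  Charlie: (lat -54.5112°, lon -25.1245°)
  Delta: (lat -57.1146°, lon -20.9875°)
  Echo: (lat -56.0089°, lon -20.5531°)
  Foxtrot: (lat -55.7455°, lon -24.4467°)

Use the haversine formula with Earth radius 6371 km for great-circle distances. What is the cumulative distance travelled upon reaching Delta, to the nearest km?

1004 km

Leg distances:
Alpha→Bravo: 125.5 km  (cumulative 125.5 km)
Bravo→Charlie: 490.8 km  (cumulative 616.2 km)
Charlie→Delta: 388.0 km  (cumulative 1004.2 km)
Cumulative distance at Delta ≈ 1004 km.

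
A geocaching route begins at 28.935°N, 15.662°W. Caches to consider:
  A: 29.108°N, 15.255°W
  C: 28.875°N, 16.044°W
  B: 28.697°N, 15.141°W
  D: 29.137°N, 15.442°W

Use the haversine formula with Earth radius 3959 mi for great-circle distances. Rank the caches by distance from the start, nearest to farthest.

D, C, A, B

Computing each great-circle distance from 28.935°N, 15.662°W:
D 29.137°N, 15.442°W: 19.3 mi
C 28.875°N, 16.044°W: 23.5 mi
A 29.108°N, 15.255°W: 27.3 mi
B 28.697°N, 15.141°W: 35.6 mi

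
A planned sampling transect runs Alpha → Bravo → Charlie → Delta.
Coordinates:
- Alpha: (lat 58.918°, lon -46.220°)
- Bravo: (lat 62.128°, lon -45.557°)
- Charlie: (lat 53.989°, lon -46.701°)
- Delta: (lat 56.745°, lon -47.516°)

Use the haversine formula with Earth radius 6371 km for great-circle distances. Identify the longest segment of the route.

Bravo–Charlie

Leg distances:
Alpha→Bravo: 358.8 km
Bravo→Charlie: 907.5 km
Charlie→Delta: 310.7 km
The longest leg is Bravo–Charlie at 907.5 km.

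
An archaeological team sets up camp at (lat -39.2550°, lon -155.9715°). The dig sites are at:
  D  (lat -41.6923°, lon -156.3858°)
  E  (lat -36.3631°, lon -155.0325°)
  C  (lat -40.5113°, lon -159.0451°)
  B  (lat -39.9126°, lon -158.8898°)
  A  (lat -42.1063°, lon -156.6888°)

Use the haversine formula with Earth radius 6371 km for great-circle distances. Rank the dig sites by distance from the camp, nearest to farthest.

Computing each great-circle distance from (lat -39.2550°, lon -155.9715°):
B (lat -39.9126°, lon -158.8898°): 260.5 km
D (lat -41.6923°, lon -156.3858°): 273.3 km
C (lat -40.5113°, lon -159.0451°): 297.1 km
A (lat -42.1063°, lon -156.6888°): 322.8 km
E (lat -36.3631°, lon -155.0325°): 332.0 km

B, D, C, A, E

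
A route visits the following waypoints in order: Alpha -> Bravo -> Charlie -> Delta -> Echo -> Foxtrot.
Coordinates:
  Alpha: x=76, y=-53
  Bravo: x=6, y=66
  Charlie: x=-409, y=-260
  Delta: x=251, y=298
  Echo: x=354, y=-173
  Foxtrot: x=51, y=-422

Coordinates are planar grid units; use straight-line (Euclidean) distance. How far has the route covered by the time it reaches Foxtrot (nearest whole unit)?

Leg distances:
Alpha→Bravo: 138.1  (cumulative 138.1)
Bravo→Charlie: 527.7  (cumulative 665.8)
Charlie→Delta: 864.3  (cumulative 1530.1)
Delta→Echo: 482.1  (cumulative 2012.2)
Echo→Foxtrot: 392.2  (cumulative 2404.4)
Cumulative distance at Foxtrot ≈ 2404.

2404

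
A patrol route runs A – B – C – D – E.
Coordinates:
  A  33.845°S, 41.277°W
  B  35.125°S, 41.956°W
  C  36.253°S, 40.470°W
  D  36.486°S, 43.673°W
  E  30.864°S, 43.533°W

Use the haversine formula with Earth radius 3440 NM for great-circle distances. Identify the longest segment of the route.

D–E

Leg distances:
A→B: 83.9 NM
B→C: 99.2 NM
C→D: 155.5 NM
D→E: 337.6 NM
The longest leg is D–E at 337.6 NM.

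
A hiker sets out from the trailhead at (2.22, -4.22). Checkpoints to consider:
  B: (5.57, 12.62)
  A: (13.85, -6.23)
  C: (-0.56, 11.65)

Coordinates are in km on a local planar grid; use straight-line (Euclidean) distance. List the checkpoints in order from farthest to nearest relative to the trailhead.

Distances from the trailhead:
B (5.57, 12.62): 17.2 km
C (-0.56, 11.65): 16.1 km
A (13.85, -6.23): 11.8 km

B, C, A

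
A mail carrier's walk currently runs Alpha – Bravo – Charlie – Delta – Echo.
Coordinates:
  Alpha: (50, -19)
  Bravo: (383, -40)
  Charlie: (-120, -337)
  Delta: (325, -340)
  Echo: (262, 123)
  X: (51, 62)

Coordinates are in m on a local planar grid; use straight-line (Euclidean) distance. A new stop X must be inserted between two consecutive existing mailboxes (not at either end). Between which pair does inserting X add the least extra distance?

between Alpha and Bravo

Added distance for inserting X between each consecutive pair:
Alpha–Bravo: 94.7 m
Bravo–Charlie: 197.3 m
Charlie–Delta: 475.6 m
Delta–Echo: 238.9 m
Smallest added distance is 94.7 m, inserting between Alpha and Bravo.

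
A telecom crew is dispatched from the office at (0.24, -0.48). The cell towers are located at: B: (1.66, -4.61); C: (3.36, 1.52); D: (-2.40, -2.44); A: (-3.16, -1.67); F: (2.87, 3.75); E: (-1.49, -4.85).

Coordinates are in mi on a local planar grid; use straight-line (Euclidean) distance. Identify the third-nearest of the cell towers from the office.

C

Distance to each, sorted:
D: 3.3 mi
A: 3.6 mi
C: 3.7 mi
B: 4.4 mi
E: 4.7 mi
F: 5.0 mi
The third-nearest is C at 3.7 mi.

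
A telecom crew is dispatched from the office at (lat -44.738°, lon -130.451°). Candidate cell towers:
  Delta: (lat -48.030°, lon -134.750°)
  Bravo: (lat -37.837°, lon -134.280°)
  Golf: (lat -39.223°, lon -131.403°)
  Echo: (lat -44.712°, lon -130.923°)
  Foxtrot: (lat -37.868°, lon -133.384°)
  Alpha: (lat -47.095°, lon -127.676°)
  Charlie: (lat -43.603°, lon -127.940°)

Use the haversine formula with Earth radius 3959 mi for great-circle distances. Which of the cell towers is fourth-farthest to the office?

Distances from the office ((lat -44.738°, lon -130.451°)):
Bravo: 516.5 mi
Foxtrot: 498.4 mi
Golf: 384.2 mi
Delta: 306.1 mi
Alpha: 210.5 mi
Charlie: 147.1 mi
Echo: 23.2 mi
The fourth-farthest is Delta at 306.1 mi.

Delta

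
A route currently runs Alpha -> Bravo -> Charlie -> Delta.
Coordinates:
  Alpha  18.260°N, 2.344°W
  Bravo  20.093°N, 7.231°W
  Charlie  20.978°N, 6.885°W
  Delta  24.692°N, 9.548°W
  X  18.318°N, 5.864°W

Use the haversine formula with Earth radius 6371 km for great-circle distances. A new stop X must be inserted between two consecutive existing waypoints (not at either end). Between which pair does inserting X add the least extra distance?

between Alpha and Bravo

Added distance for inserting X between each consecutive pair:
Alpha–Bravo: 63.5 km
Bravo–Charlie: 453.8 km
Charlie–Delta: 624.1 km
Smallest added distance is 63.5 km, inserting between Alpha and Bravo.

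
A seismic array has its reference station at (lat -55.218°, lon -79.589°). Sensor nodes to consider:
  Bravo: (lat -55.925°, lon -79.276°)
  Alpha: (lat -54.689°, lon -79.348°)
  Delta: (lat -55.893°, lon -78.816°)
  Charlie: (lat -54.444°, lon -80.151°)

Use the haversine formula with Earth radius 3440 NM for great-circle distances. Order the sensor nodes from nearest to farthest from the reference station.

Computing each great-circle distance from (lat -55.218°, lon -79.589°):
Alpha (lat -54.689°, lon -79.348°): 32.8 NM
Bravo (lat -55.925°, lon -79.276°): 43.8 NM
Delta (lat -55.893°, lon -78.816°): 48.3 NM
Charlie (lat -54.444°, lon -80.151°): 50.4 NM

Alpha, Bravo, Delta, Charlie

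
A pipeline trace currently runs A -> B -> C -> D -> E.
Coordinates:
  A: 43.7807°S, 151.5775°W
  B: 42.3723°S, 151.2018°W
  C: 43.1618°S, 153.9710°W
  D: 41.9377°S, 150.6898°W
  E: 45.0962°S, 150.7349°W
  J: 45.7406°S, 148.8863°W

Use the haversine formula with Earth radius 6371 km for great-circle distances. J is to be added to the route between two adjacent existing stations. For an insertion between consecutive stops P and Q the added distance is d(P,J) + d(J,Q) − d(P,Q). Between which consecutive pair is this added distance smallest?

between D and E

Added distance for inserting J between each consecutive pair:
A–B: 562.5 km
B–C: 670.2 km
C–D: 640.6 km
D–E: 256.7 km
Smallest added distance is 256.7 km, inserting between D and E.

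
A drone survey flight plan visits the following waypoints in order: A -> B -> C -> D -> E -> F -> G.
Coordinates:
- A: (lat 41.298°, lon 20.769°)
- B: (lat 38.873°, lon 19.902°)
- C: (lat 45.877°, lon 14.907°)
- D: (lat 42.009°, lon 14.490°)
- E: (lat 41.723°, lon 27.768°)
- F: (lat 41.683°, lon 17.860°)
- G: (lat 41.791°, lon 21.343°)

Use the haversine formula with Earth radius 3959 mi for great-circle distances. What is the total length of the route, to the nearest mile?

2362 mi

Leg distances:
A→B: 173.7 mi  (cumulative 173.7 mi)
B→C: 546.7 mi  (cumulative 720.5 mi)
C→D: 268.1 mi  (cumulative 988.5 mi)
D→E: 682.9 mi  (cumulative 1671.4 mi)
E→F: 510.9 mi  (cumulative 2182.2 mi)
F→G: 179.7 mi  (cumulative 2362.0 mi)
Total route length ≈ 2362 mi.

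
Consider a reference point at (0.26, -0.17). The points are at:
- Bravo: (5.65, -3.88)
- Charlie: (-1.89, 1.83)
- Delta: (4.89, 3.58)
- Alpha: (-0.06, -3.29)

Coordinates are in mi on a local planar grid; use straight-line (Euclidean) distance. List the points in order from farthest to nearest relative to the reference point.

Distance from the reference point at (0.26, -0.17) to each:
Bravo (5.65, -3.88): 6.5 mi
Delta (4.89, 3.58): 6.0 mi
Alpha (-0.06, -3.29): 3.1 mi
Charlie (-1.89, 1.83): 2.9 mi

Bravo, Delta, Alpha, Charlie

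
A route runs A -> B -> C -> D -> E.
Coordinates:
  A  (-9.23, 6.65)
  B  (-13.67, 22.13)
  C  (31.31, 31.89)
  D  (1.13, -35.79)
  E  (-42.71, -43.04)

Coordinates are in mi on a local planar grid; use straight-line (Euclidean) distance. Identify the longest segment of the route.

C–D

Leg distances:
A→B: 16.1 mi
B→C: 46.0 mi
C→D: 74.1 mi
D→E: 44.4 mi
The longest leg is C–D at 74.1 mi.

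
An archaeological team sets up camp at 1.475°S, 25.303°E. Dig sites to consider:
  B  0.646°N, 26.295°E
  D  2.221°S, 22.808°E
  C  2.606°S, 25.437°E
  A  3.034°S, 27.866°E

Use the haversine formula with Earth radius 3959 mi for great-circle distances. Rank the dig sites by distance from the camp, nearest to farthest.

C, B, D, A

Computing each great-circle distance from 1.475°S, 25.303°E:
C 2.606°S, 25.437°E: 78.7 mi
B 0.646°N, 26.295°E: 161.8 mi
D 2.221°S, 22.808°E: 179.9 mi
A 3.034°S, 27.866°E: 207.2 mi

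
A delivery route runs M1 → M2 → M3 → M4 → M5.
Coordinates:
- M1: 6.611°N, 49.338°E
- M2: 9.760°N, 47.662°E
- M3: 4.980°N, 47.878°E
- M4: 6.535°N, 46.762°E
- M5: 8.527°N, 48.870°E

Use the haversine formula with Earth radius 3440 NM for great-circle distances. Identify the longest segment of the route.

M2–M3

Leg distances:
M1→M2: 213.7 NM
M2→M3: 287.3 NM
M3→M4: 114.7 NM
M4→M5: 173.3 NM
The longest leg is M2–M3 at 287.3 NM.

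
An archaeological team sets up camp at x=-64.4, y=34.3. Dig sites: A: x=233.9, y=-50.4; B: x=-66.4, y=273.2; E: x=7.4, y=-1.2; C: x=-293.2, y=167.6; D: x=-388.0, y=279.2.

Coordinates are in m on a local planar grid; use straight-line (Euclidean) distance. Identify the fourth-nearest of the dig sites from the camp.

A

Distance to each, sorted:
E: 80.1 m
B: 238.9 m
C: 264.8 m
A: 310.1 m
D: 405.8 m
The fourth-nearest is A at 310.1 m.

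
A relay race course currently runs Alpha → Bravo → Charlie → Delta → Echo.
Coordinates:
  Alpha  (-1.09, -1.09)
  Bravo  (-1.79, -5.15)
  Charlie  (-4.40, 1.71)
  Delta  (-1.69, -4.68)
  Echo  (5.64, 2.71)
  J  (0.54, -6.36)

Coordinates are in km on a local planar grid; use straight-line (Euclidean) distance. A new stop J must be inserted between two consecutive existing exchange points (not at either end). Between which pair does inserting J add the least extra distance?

between Delta and Echo

Added distance for inserting J between each consecutive pair:
Alpha–Bravo: 4.0 km
Bravo–Charlie: 4.7 km
Charlie–Delta: 5.3 km
Delta–Echo: 2.8 km
Smallest added distance is 2.8 km, inserting between Delta and Echo.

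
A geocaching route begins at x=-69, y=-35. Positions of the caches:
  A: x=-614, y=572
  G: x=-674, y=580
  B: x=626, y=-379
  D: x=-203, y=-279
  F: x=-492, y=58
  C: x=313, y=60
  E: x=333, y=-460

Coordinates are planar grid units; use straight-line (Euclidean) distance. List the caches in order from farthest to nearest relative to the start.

G, A, B, E, F, C, D

Computing each straight-line distance from x=-69, y=-35:
G x=-674, y=580: 862.7
A x=-614, y=572: 815.8
B x=626, y=-379: 775.5
E x=333, y=-460: 585.0
F x=-492, y=58: 433.1
C x=313, y=60: 393.6
D x=-203, y=-279: 278.4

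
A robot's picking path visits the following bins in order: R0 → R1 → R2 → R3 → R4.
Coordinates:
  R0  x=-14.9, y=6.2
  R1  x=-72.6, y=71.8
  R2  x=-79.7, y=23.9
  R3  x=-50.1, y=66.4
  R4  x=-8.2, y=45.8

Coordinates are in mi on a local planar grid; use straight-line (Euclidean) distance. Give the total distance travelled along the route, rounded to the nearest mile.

234 mi

Leg distances:
R0→R1: 87.4 mi  (cumulative 87.4 mi)
R1→R2: 48.4 mi  (cumulative 135.8 mi)
R2→R3: 51.8 mi  (cumulative 187.6 mi)
R3→R4: 46.7 mi  (cumulative 234.3 mi)
Total route length ≈ 234 mi.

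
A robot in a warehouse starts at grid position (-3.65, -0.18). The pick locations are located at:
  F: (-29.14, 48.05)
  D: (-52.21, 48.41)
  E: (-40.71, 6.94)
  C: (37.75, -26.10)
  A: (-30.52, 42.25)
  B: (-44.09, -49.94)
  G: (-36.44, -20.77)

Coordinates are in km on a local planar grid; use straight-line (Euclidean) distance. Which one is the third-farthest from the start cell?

Distance to each, sorted:
D: 68.7 km
B: 64.1 km
F: 54.6 km
A: 50.2 km
C: 48.8 km
G: 38.7 km
E: 37.7 km
The third-farthest is F at 54.6 km.

F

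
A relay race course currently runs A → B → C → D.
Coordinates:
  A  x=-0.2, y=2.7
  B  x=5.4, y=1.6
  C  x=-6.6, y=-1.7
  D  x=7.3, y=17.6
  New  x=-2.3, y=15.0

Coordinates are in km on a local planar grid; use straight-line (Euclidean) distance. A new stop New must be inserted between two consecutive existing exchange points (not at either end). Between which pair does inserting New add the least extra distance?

Added distance for inserting New between each consecutive pair:
A–B: 22.2 km
B–C: 20.3 km
C–D: 3.4 km
Smallest added distance is 3.4 km, inserting between C and D.

between C and D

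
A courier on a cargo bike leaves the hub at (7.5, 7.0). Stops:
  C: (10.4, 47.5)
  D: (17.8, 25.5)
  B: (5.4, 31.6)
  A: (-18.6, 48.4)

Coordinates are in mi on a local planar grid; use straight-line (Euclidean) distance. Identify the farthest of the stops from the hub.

A

Distances from the hub ((7.5, 7.0)):
A: 48.9 mi
C: 40.6 mi
B: 24.7 mi
D: 21.2 mi
The farthest is A at 48.9 mi.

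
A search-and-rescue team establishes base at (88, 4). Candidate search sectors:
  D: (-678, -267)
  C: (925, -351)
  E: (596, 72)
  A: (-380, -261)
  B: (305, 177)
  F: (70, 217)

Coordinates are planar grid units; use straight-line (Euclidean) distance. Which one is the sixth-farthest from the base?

Distances from the base ((88, 4)):
C: 909.2
D: 812.5
A: 537.8
E: 512.5
B: 277.5
F: 213.8
The sixth-farthest is F at 213.8.

F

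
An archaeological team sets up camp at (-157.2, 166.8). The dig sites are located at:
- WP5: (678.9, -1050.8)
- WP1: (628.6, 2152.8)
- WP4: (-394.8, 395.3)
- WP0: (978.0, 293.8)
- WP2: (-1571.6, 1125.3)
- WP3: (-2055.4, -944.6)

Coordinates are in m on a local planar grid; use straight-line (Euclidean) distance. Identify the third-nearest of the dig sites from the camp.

WP5

Distances from the camp ((-157.2, 166.8)):
WP4: 329.6 m
WP0: 1142.3 m
WP5: 1477.0 m
WP2: 1708.6 m
WP1: 2135.8 m
WP3: 2199.6 m
The third-nearest is WP5 at 1477.0 m.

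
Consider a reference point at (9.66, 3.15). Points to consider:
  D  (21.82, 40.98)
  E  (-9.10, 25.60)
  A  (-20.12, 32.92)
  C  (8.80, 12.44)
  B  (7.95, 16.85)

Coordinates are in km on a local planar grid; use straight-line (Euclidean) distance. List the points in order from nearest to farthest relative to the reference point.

Distance from the reference point at (9.66, 3.15) to each:
C (8.80, 12.44): 9.3 km
B (7.95, 16.85): 13.8 km
E (-9.10, 25.60): 29.3 km
D (21.82, 40.98): 39.7 km
A (-20.12, 32.92): 42.1 km

C, B, E, D, A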